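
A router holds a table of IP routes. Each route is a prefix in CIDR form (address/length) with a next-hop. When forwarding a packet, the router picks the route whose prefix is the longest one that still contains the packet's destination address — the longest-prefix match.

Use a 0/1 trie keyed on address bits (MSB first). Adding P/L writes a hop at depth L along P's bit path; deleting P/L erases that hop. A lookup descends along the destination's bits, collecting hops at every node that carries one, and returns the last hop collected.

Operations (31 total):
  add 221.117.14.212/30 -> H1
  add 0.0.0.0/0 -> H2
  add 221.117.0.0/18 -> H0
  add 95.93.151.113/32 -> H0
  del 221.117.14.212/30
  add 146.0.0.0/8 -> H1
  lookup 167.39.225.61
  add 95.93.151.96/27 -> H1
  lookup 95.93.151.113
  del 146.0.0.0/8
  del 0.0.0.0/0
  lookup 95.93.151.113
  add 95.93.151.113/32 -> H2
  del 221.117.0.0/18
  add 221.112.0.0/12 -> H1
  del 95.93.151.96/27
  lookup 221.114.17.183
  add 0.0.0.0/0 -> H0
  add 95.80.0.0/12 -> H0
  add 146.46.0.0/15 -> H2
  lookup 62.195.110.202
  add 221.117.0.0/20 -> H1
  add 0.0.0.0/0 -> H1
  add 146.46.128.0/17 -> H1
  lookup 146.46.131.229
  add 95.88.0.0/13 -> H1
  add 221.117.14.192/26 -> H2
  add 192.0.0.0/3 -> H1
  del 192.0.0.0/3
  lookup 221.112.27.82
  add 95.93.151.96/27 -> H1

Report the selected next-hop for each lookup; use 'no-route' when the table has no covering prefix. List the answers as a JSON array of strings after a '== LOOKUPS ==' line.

Trace:
  add 221.117.14.212/30 -> H1 at depth 30
  add 0.0.0.0/0 -> H2 at depth 0
  add 221.117.0.0/18 -> H0 at depth 18
  add 95.93.151.113/32 -> H0 at depth 32
  del 221.117.14.212/30 (clear depth 30)
  add 146.0.0.0/8 -> H1 at depth 8
  ? 167.39.225.61  path d0:H2→d1:-→d2:-  best=H2
  add 95.93.151.96/27 -> H1 at depth 27
  ? 95.93.151.113  path d0:H2→d1:-→d2:-→d3:-→d4:-→d5:-→d6:-→d7:-→d8:-→d9:-→d10:-→d11:-→d12:-→d13:-→d14:-→d15:-→d16:-→d17:-→d18:-→d19:-→d20:-→d21:-→d22:-→d23:-→d24:-→d25:-→d26:-→d27:H1→d28:-→d29:-→d30:-→d31:-→d32:H0  best=H0
  del 146.0.0.0/8 (clear depth 8)
  del 0.0.0.0/0 (clear depth 0)
  ? 95.93.151.113  path d0:-→d1:-→d2:-→d3:-→d4:-→d5:-→d6:-→d7:-→d8:-→d9:-→d10:-→d11:-→d12:-→d13:-→d14:-→d15:-→d16:-→d17:-→d18:-→d19:-→d20:-→d21:-→d22:-→d23:-→d24:-→d25:-→d26:-→d27:H1→d28:-→d29:-→d30:-→d31:-→d32:H0  best=H0
  add 95.93.151.113/32 -> H2 at depth 32
  del 221.117.0.0/18 (clear depth 18)
  add 221.112.0.0/12 -> H1 at depth 12
  del 95.93.151.96/27 (clear depth 27)
  ? 221.114.17.183  path d0:-→d1:-→d2:-→d3:-→d4:-→d5:-→d6:-→d7:-→d8:-→d9:-→d10:-→d11:-→d12:H1→d13:-  best=H1
  add 0.0.0.0/0 -> H0 at depth 0
  add 95.80.0.0/12 -> H0 at depth 12
  add 146.46.0.0/15 -> H2 at depth 15
  ? 62.195.110.202  path d0:H0→d1:-  best=H0
  add 221.117.0.0/20 -> H1 at depth 20
  add 0.0.0.0/0 -> H1 at depth 0
  add 146.46.128.0/17 -> H1 at depth 17
  ? 146.46.131.229  path d0:H1→d1:-→d2:-→d3:-→d4:-→d5:-→d6:-→d7:-→d8:-→d9:-→d10:-→d11:-→d12:-→d13:-→d14:-→d15:H2→d16:-→d17:H1  best=H1
  add 95.88.0.0/13 -> H1 at depth 13
  add 221.117.14.192/26 -> H2 at depth 26
  add 192.0.0.0/3 -> H1 at depth 3
  del 192.0.0.0/3 (clear depth 3)
  ? 221.112.27.82  path d0:H1→d1:-→d2:-→d3:-→d4:-→d5:-→d6:-→d7:-→d8:-→d9:-→d10:-→d11:-→d12:H1→d13:-  best=H1
  add 95.93.151.96/27 -> H1 at depth 27

== LOOKUPS ==
["H2","H0","H0","H1","H0","H1","H1"]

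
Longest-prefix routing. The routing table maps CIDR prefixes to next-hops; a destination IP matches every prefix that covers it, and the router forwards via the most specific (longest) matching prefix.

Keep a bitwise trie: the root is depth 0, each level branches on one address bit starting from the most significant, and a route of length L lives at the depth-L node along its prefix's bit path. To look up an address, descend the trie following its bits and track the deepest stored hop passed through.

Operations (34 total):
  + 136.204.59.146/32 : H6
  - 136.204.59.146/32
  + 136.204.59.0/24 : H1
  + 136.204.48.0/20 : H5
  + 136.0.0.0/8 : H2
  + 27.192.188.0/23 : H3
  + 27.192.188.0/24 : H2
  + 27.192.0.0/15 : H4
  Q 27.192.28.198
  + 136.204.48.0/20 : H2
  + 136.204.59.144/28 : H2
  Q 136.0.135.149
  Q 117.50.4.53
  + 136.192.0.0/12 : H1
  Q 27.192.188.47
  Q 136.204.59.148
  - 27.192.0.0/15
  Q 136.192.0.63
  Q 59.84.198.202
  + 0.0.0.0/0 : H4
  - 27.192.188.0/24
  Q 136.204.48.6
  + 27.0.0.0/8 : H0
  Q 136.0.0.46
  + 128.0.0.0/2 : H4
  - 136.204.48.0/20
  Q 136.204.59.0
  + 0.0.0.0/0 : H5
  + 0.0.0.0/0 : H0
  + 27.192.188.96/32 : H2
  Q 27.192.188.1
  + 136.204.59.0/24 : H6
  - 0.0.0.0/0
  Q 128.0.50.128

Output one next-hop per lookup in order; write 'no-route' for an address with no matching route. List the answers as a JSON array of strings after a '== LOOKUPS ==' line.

Process each operation:
  add 136.204.59.146/32 -> H6 at depth 32
  del 136.204.59.146/32 (clear depth 32)
  add 136.204.59.0/24 -> H1 at depth 24
  add 136.204.48.0/20 -> H5 at depth 20
  add 136.0.0.0/8 -> H2 at depth 8
  add 27.192.188.0/23 -> H3 at depth 23
  add 27.192.188.0/24 -> H2 at depth 24
  add 27.192.0.0/15 -> H4 at depth 15
  lookup 27.192.28.198: bits 0001101111000000 walk d0:-→d1:-→d2:-→d3:-→d4:-→d5:-→d6:-→d7:-→d8:-→d9:-→d10:-→d11:-→d12:-→d13:-→d14:-→d15:H4→d16:- -> H4
  add 136.204.48.0/20 -> H2 at depth 20
  add 136.204.59.144/28 -> H2 at depth 28
  lookup 136.0.135.149: bits 10001000 walk d0:-→d1:-→d2:-→d3:-→d4:-→d5:-→d6:-→d7:-→d8:H2 -> H2
  lookup 117.50.4.53: bits 0 walk d0:-→d1:- -> no-route
  add 136.192.0.0/12 -> H1 at depth 12
  lookup 27.192.188.47: bits 000110111100000010111100 walk d0:-→d1:-→d2:-→d3:-→d4:-→d5:-→d6:-→d7:-→d8:-→d9:-→d10:-→d11:-→d12:-→d13:-→d14:-→d15:H4→d16:-→d17:-→d18:-→d19:-→d20:-→d21:-→d22:-→d23:H3→d24:H2 -> H2
  lookup 136.204.59.148: bits 10001000110011000011101110010 walk d0:-→d1:-→d2:-→d3:-→d4:-→d5:-→d6:-→d7:-→d8:H2→d9:-→d10:-→d11:-→d12:H1→d13:-→d14:-→d15:-→d16:-→d17:-→d18:-→d19:-→d20:H2→d21:-→d22:-→d23:-→d24:H1→d25:-→d26:-→d27:-→d28:H2→d29:- -> H2
  del 27.192.0.0/15 (clear depth 15)
  lookup 136.192.0.63: bits 100010001100 walk d0:-→d1:-→d2:-→d3:-→d4:-→d5:-→d6:-→d7:-→d8:H2→d9:-→d10:-→d11:-→d12:H1 -> H1
  lookup 59.84.198.202: bits 00 walk d0:-→d1:-→d2:- -> no-route
  add 0.0.0.0/0 -> H4 at depth 0
  del 27.192.188.0/24 (clear depth 24)
  lookup 136.204.48.6: bits 10001000110011000011 walk d0:H4→d1:-→d2:-→d3:-→d4:-→d5:-→d6:-→d7:-→d8:H2→d9:-→d10:-→d11:-→d12:H1→d13:-→d14:-→d15:-→d16:-→d17:-→d18:-→d19:-→d20:H2 -> H2
  add 27.0.0.0/8 -> H0 at depth 8
  lookup 136.0.0.46: bits 10001000 walk d0:H4→d1:-→d2:-→d3:-→d4:-→d5:-→d6:-→d7:-→d8:H2 -> H2
  add 128.0.0.0/2 -> H4 at depth 2
  del 136.204.48.0/20 (clear depth 20)
  lookup 136.204.59.0: bits 100010001100110000111011 walk d0:H4→d1:-→d2:H4→d3:-→d4:-→d5:-→d6:-→d7:-→d8:H2→d9:-→d10:-→d11:-→d12:H1→d13:-→d14:-→d15:-→d16:-→d17:-→d18:-→d19:-→d20:-→d21:-→d22:-→d23:-→d24:H1 -> H1
  add 0.0.0.0/0 -> H5 at depth 0
  add 0.0.0.0/0 -> H0 at depth 0
  add 27.192.188.96/32 -> H2 at depth 32
  lookup 27.192.188.1: bits 0001101111000000101111000 walk d0:H0→d1:-→d2:-→d3:-→d4:-→d5:-→d6:-→d7:-→d8:H0→d9:-→d10:-→d11:-→d12:-→d13:-→d14:-→d15:-→d16:-→d17:-→d18:-→d19:-→d20:-→d21:-→d22:-→d23:H3→d24:-→d25:- -> H3
  add 136.204.59.0/24 -> H6 at depth 24
  del 0.0.0.0/0 (clear depth 0)
  lookup 128.0.50.128: bits 1000 walk d0:-→d1:-→d2:H4→d3:-→d4:- -> H4

== LOOKUPS ==
["H4","H2","no-route","H2","H2","H1","no-route","H2","H2","H1","H3","H4"]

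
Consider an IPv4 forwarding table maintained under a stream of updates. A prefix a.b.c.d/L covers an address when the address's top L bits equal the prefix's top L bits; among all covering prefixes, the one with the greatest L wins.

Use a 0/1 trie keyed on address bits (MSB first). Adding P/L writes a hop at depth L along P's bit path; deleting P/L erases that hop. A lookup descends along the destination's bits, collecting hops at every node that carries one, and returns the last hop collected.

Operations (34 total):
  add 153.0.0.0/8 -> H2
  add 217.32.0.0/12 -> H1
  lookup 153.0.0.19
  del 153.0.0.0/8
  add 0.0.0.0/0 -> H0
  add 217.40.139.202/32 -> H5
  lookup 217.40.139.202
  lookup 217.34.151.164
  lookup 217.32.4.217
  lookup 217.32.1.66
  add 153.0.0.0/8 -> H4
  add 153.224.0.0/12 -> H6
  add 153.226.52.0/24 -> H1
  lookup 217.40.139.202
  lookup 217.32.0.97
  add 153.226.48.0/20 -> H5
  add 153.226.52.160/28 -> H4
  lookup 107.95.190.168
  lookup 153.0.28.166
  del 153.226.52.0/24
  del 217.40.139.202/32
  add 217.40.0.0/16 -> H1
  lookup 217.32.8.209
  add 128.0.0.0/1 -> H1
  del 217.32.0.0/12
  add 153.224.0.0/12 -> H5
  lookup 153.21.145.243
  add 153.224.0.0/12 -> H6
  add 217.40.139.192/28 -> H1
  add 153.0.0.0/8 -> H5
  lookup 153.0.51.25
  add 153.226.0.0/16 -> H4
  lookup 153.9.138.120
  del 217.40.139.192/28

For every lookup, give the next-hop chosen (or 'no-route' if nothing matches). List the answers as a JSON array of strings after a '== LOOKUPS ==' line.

Trace:
  + 153.0.0.0/8 (H2) depth=8
  + 217.32.0.0/12 (H1) depth=12
  lookup 153.0.0.19: bits 10011001 walk d0:-→d1:-→d2:-→d3:-→d4:-→d5:-→d6:-→d7:-→d8:H2 -> H2
  - 153.0.0.0/8 clear@8
  + 0.0.0.0/0 (H0) depth=0
  + 217.40.139.202/32 (H5) depth=32
  lookup 217.40.139.202: bits 11011001001010001000101111001010 walk d0:H0→d1:-→d2:-→d3:-→d4:-→d5:-→d6:-→d7:-→d8:-→d9:-→d10:-→d11:-→d12:H1→d13:-→d14:-→d15:-→d16:-→d17:-→d18:-→d19:-→d20:-→d21:-→d22:-→d23:-→d24:-→d25:-→d26:-→d27:-→d28:-→d29:-→d30:-→d31:-→d32:H5 -> H5
  lookup 217.34.151.164: bits 110110010010 walk d0:H0→d1:-→d2:-→d3:-→d4:-→d5:-→d6:-→d7:-→d8:-→d9:-→d10:-→d11:-→d12:H1 -> H1
  lookup 217.32.4.217: bits 110110010010 walk d0:H0→d1:-→d2:-→d3:-→d4:-→d5:-→d6:-→d7:-→d8:-→d9:-→d10:-→d11:-→d12:H1 -> H1
  lookup 217.32.1.66: bits 110110010010 walk d0:H0→d1:-→d2:-→d3:-→d4:-→d5:-→d6:-→d7:-→d8:-→d9:-→d10:-→d11:-→d12:H1 -> H1
  + 153.0.0.0/8 (H4) depth=8
  + 153.224.0.0/12 (H6) depth=12
  + 153.226.52.0/24 (H1) depth=24
  lookup 217.40.139.202: bits 11011001001010001000101111001010 walk d0:H0→d1:-→d2:-→d3:-→d4:-→d5:-→d6:-→d7:-→d8:-→d9:-→d10:-→d11:-→d12:H1→d13:-→d14:-→d15:-→d16:-→d17:-→d18:-→d19:-→d20:-→d21:-→d22:-→d23:-→d24:-→d25:-→d26:-→d27:-→d28:-→d29:-→d30:-→d31:-→d32:H5 -> H5
  lookup 217.32.0.97: bits 110110010010 walk d0:H0→d1:-→d2:-→d3:-→d4:-→d5:-→d6:-→d7:-→d8:-→d9:-→d10:-→d11:-→d12:H1 -> H1
  + 153.226.48.0/20 (H5) depth=20
  + 153.226.52.160/28 (H4) depth=28
  lookup 107.95.190.168: bits ε walk d0:H0 -> H0
  lookup 153.0.28.166: bits 10011001 walk d0:H0→d1:-→d2:-→d3:-→d4:-→d5:-→d6:-→d7:-→d8:H4 -> H4
  - 153.226.52.0/24 clear@24
  - 217.40.139.202/32 clear@32
  + 217.40.0.0/16 (H1) depth=16
  lookup 217.32.8.209: bits 110110010010 walk d0:H0→d1:-→d2:-→d3:-→d4:-→d5:-→d6:-→d7:-→d8:-→d9:-→d10:-→d11:-→d12:H1 -> H1
  + 128.0.0.0/1 (H1) depth=1
  - 217.32.0.0/12 clear@12
  + 153.224.0.0/12 (H5) depth=12
  lookup 153.21.145.243: bits 10011001 walk d0:H0→d1:H1→d2:-→d3:-→d4:-→d5:-→d6:-→d7:-→d8:H4 -> H4
  + 153.224.0.0/12 (H6) depth=12
  + 217.40.139.192/28 (H1) depth=28
  + 153.0.0.0/8 (H5) depth=8
  lookup 153.0.51.25: bits 10011001 walk d0:H0→d1:H1→d2:-→d3:-→d4:-→d5:-→d6:-→d7:-→d8:H5 -> H5
  + 153.226.0.0/16 (H4) depth=16
  lookup 153.9.138.120: bits 10011001 walk d0:H0→d1:H1→d2:-→d3:-→d4:-→d5:-→d6:-→d7:-→d8:H5 -> H5
  - 217.40.139.192/28 clear@28

== LOOKUPS ==
["H2","H5","H1","H1","H1","H5","H1","H0","H4","H1","H4","H5","H5"]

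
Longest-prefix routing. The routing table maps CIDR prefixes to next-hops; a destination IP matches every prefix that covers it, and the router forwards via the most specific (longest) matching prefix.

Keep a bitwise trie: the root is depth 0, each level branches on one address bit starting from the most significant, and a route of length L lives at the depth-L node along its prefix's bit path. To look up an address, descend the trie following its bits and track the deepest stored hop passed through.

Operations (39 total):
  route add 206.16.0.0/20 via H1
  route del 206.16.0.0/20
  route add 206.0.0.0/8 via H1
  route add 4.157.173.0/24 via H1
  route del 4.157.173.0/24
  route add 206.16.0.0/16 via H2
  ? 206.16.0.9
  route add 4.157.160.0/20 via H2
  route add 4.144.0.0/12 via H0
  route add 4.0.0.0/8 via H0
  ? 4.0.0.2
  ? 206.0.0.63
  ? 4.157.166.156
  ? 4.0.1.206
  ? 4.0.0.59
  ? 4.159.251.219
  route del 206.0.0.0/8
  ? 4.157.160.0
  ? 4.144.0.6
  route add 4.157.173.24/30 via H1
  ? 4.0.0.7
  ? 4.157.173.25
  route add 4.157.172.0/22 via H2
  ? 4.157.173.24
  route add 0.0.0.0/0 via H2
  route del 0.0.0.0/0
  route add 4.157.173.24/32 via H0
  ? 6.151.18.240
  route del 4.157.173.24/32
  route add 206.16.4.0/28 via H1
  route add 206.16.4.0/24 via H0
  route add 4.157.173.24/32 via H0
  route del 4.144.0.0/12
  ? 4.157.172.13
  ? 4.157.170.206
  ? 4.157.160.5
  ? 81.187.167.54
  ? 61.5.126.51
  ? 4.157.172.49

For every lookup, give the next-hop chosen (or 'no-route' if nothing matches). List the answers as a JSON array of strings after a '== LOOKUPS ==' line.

Trace:
  + 206.16.0.0/20 (H1) depth=20
  - 206.16.0.0/20 clear@20
  + 206.0.0.0/8 (H1) depth=8
  + 4.157.173.0/24 (H1) depth=24
  - 4.157.173.0/24 clear@24
  + 206.16.0.0/16 (H2) depth=16
  ? 206.16.0.9  path d0:-→d1:-→d2:-→d3:-→d4:-→d5:-→d6:-→d7:-→d8:H1→d9:-→d10:-→d11:-→d12:-→d13:-→d14:-→d15:-→d16:H2→d17:-→d18:-→d19:-→d20:-  best=H2
  + 4.157.160.0/20 (H2) depth=20
  + 4.144.0.0/12 (H0) depth=12
  + 4.0.0.0/8 (H0) depth=8
  ? 4.0.0.2  path d0:-→d1:-→d2:-→d3:-→d4:-→d5:-→d6:-→d7:-→d8:H0  best=H0
  ? 206.0.0.63  path d0:-→d1:-→d2:-→d3:-→d4:-→d5:-→d6:-→d7:-→d8:H1→d9:-→d10:-→d11:-  best=H1
  ? 4.157.166.156  path d0:-→d1:-→d2:-→d3:-→d4:-→d5:-→d6:-→d7:-→d8:H0→d9:-→d10:-→d11:-→d12:H0→d13:-→d14:-→d15:-→d16:-→d17:-→d18:-→d19:-→d20:H2  best=H2
  ? 4.0.1.206  path d0:-→d1:-→d2:-→d3:-→d4:-→d5:-→d6:-→d7:-→d8:H0  best=H0
  ? 4.0.0.59  path d0:-→d1:-→d2:-→d3:-→d4:-→d5:-→d6:-→d7:-→d8:H0  best=H0
  ? 4.159.251.219  path d0:-→d1:-→d2:-→d3:-→d4:-→d5:-→d6:-→d7:-→d8:H0→d9:-→d10:-→d11:-→d12:H0→d13:-→d14:-  best=H0
  - 206.0.0.0/8 clear@8
  ? 4.157.160.0  path d0:-→d1:-→d2:-→d3:-→d4:-→d5:-→d6:-→d7:-→d8:H0→d9:-→d10:-→d11:-→d12:H0→d13:-→d14:-→d15:-→d16:-→d17:-→d18:-→d19:-→d20:H2  best=H2
  ? 4.144.0.6  path d0:-→d1:-→d2:-→d3:-→d4:-→d5:-→d6:-→d7:-→d8:H0→d9:-→d10:-→d11:-→d12:H0  best=H0
  + 4.157.173.24/30 (H1) depth=30
  ? 4.0.0.7  path d0:-→d1:-→d2:-→d3:-→d4:-→d5:-→d6:-→d7:-→d8:H0  best=H0
  ? 4.157.173.25  path d0:-→d1:-→d2:-→d3:-→d4:-→d5:-→d6:-→d7:-→d8:H0→d9:-→d10:-→d11:-→d12:H0→d13:-→d14:-→d15:-→d16:-→d17:-→d18:-→d19:-→d20:H2→d21:-→d22:-→d23:-→d24:-→d25:-→d26:-→d27:-→d28:-→d29:-→d30:H1  best=H1
  + 4.157.172.0/22 (H2) depth=22
  ? 4.157.173.24  path d0:-→d1:-→d2:-→d3:-→d4:-→d5:-→d6:-→d7:-→d8:H0→d9:-→d10:-→d11:-→d12:H0→d13:-→d14:-→d15:-→d16:-→d17:-→d18:-→d19:-→d20:H2→d21:-→d22:H2→d23:-→d24:-→d25:-→d26:-→d27:-→d28:-→d29:-→d30:H1  best=H1
  + 0.0.0.0/0 (H2) depth=0
  - 0.0.0.0/0 clear@0
  + 4.157.173.24/32 (H0) depth=32
  ? 6.151.18.240  path d0:-→d1:-→d2:-→d3:-→d4:-→d5:-→d6:-  best=no-route
  - 4.157.173.24/32 clear@32
  + 206.16.4.0/28 (H1) depth=28
  + 206.16.4.0/24 (H0) depth=24
  + 4.157.173.24/32 (H0) depth=32
  - 4.144.0.0/12 clear@12
  ? 4.157.172.13  path d0:-→d1:-→d2:-→d3:-→d4:-→d5:-→d6:-→d7:-→d8:H0→d9:-→d10:-→d11:-→d12:-→d13:-→d14:-→d15:-→d16:-→d17:-→d18:-→d19:-→d20:H2→d21:-→d22:H2→d23:-  best=H2
  ? 4.157.170.206  path d0:-→d1:-→d2:-→d3:-→d4:-→d5:-→d6:-→d7:-→d8:H0→d9:-→d10:-→d11:-→d12:-→d13:-→d14:-→d15:-→d16:-→d17:-→d18:-→d19:-→d20:H2→d21:-  best=H2
  ? 4.157.160.5  path d0:-→d1:-→d2:-→d3:-→d4:-→d5:-→d6:-→d7:-→d8:H0→d9:-→d10:-→d11:-→d12:-→d13:-→d14:-→d15:-→d16:-→d17:-→d18:-→d19:-→d20:H2  best=H2
  ? 81.187.167.54  path d0:-→d1:-  best=no-route
  ? 61.5.126.51  path d0:-→d1:-→d2:-  best=no-route
  ? 4.157.172.49  path d0:-→d1:-→d2:-→d3:-→d4:-→d5:-→d6:-→d7:-→d8:H0→d9:-→d10:-→d11:-→d12:-→d13:-→d14:-→d15:-→d16:-→d17:-→d18:-→d19:-→d20:H2→d21:-→d22:H2→d23:-  best=H2

== LOOKUPS ==
["H2","H0","H1","H2","H0","H0","H0","H2","H0","H0","H1","H1","no-route","H2","H2","H2","no-route","no-route","H2"]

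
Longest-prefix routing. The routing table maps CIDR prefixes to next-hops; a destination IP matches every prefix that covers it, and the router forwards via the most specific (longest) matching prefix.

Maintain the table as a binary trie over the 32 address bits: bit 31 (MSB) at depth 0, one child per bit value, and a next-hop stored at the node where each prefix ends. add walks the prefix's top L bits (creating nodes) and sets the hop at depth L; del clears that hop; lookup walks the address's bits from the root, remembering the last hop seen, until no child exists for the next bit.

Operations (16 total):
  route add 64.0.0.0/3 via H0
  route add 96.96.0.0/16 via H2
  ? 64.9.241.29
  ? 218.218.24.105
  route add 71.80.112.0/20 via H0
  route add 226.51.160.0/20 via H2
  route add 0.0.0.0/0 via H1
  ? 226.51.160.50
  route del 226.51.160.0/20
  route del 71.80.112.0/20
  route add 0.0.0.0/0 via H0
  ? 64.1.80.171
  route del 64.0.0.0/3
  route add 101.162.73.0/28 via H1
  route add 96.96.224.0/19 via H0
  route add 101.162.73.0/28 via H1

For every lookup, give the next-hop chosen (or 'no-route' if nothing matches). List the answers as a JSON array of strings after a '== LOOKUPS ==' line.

Apply in order:
  add 64.0.0.0/3 -> H0 at depth 3
  add 96.96.0.0/16 -> H2 at depth 16
  lookup 64.9.241.29: bits 010 walk d0:-→d1:-→d2:-→d3:H0 -> H0
  lookup 218.218.24.105: bits ε walk d0:- -> no-route
  add 71.80.112.0/20 -> H0 at depth 20
  add 226.51.160.0/20 -> H2 at depth 20
  add 0.0.0.0/0 -> H1 at depth 0
  lookup 226.51.160.50: bits 11100010001100111010 walk d0:H1→d1:-→d2:-→d3:-→d4:-→d5:-→d6:-→d7:-→d8:-→d9:-→d10:-→d11:-→d12:-→d13:-→d14:-→d15:-→d16:-→d17:-→d18:-→d19:-→d20:H2 -> H2
  del 226.51.160.0/20 (clear depth 20)
  del 71.80.112.0/20 (clear depth 20)
  add 0.0.0.0/0 -> H0 at depth 0
  lookup 64.1.80.171: bits 01000 walk d0:H0→d1:-→d2:-→d3:H0→d4:-→d5:- -> H0
  del 64.0.0.0/3 (clear depth 3)
  add 101.162.73.0/28 -> H1 at depth 28
  add 96.96.224.0/19 -> H0 at depth 19
  add 101.162.73.0/28 -> H1 at depth 28

== LOOKUPS ==
["H0","no-route","H2","H0"]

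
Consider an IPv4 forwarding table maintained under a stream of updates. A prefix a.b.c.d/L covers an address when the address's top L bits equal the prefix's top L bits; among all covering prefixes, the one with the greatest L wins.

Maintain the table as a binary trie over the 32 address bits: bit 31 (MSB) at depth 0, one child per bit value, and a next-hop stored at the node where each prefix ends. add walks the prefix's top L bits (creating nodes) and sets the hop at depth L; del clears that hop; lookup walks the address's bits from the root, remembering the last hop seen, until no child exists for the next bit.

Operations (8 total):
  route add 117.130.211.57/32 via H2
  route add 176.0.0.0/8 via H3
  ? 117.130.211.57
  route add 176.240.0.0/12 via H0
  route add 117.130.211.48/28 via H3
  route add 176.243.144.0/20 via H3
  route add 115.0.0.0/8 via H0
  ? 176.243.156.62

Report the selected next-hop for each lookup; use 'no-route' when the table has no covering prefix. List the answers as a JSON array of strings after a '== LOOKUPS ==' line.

Process each operation:
  + 117.130.211.57/32 (H2) depth=32
  + 176.0.0.0/8 (H3) depth=8
  ? 117.130.211.57  path d0:-→d1:-→d2:-→d3:-→d4:-→d5:-→d6:-→d7:-→d8:-→d9:-→d10:-→d11:-→d12:-→d13:-→d14:-→d15:-→d16:-→d17:-→d18:-→d19:-→d20:-→d21:-→d22:-→d23:-→d24:-→d25:-→d26:-→d27:-→d28:-→d29:-→d30:-→d31:-→d32:H2  best=H2
  + 176.240.0.0/12 (H0) depth=12
  + 117.130.211.48/28 (H3) depth=28
  + 176.243.144.0/20 (H3) depth=20
  + 115.0.0.0/8 (H0) depth=8
  ? 176.243.156.62  path d0:-→d1:-→d2:-→d3:-→d4:-→d5:-→d6:-→d7:-→d8:H3→d9:-→d10:-→d11:-→d12:H0→d13:-→d14:-→d15:-→d16:-→d17:-→d18:-→d19:-→d20:H3  best=H3

== LOOKUPS ==
["H2","H3"]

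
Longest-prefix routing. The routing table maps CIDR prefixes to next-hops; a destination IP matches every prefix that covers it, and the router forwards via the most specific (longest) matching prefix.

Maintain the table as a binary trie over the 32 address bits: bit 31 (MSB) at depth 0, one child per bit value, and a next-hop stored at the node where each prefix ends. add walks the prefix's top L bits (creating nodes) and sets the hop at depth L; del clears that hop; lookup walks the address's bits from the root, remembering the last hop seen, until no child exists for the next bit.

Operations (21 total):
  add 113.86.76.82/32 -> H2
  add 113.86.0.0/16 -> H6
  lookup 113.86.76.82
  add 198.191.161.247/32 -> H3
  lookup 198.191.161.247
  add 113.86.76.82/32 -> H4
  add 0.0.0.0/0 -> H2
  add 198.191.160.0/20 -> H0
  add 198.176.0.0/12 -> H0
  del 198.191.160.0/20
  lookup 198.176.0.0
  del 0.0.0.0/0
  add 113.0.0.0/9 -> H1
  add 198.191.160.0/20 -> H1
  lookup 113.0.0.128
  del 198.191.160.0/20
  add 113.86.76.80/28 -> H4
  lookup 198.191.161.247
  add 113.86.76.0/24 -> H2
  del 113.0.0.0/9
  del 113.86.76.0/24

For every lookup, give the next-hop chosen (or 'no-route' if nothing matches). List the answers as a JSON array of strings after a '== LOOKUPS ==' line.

Process each operation:
  + 113.86.76.82/32 (H2) depth=32
  + 113.86.0.0/16 (H6) depth=16
  lookup 113.86.76.82: bits 01110001010101100100110001010010 walk d0:-→d1:-→d2:-→d3:-→d4:-→d5:-→d6:-→d7:-→d8:-→d9:-→d10:-→d11:-→d12:-→d13:-→d14:-→d15:-→d16:H6→d17:-→d18:-→d19:-→d20:-→d21:-→d22:-→d23:-→d24:-→d25:-→d26:-→d27:-→d28:-→d29:-→d30:-→d31:-→d32:H2 -> H2
  + 198.191.161.247/32 (H3) depth=32
  lookup 198.191.161.247: bits 11000110101111111010000111110111 walk d0:-→d1:-→d2:-→d3:-→d4:-→d5:-→d6:-→d7:-→d8:-→d9:-→d10:-→d11:-→d12:-→d13:-→d14:-→d15:-→d16:-→d17:-→d18:-→d19:-→d20:-→d21:-→d22:-→d23:-→d24:-→d25:-→d26:-→d27:-→d28:-→d29:-→d30:-→d31:-→d32:H3 -> H3
  + 113.86.76.82/32 (H4) depth=32
  + 0.0.0.0/0 (H2) depth=0
  + 198.191.160.0/20 (H0) depth=20
  + 198.176.0.0/12 (H0) depth=12
  del 198.191.160.0/20 (clear depth 20)
  lookup 198.176.0.0: bits 110001101011 walk d0:H2→d1:-→d2:-→d3:-→d4:-→d5:-→d6:-→d7:-→d8:-→d9:-→d10:-→d11:-→d12:H0 -> H0
  del 0.0.0.0/0 (clear depth 0)
  + 113.0.0.0/9 (H1) depth=9
  + 198.191.160.0/20 (H1) depth=20
  lookup 113.0.0.128: bits 011100010 walk d0:-→d1:-→d2:-→d3:-→d4:-→d5:-→d6:-→d7:-→d8:-→d9:H1 -> H1
  del 198.191.160.0/20 (clear depth 20)
  + 113.86.76.80/28 (H4) depth=28
  lookup 198.191.161.247: bits 11000110101111111010000111110111 walk d0:-→d1:-→d2:-→d3:-→d4:-→d5:-→d6:-→d7:-→d8:-→d9:-→d10:-→d11:-→d12:H0→d13:-→d14:-→d15:-→d16:-→d17:-→d18:-→d19:-→d20:-→d21:-→d22:-→d23:-→d24:-→d25:-→d26:-→d27:-→d28:-→d29:-→d30:-→d31:-→d32:H3 -> H3
  + 113.86.76.0/24 (H2) depth=24
  del 113.0.0.0/9 (clear depth 9)
  del 113.86.76.0/24 (clear depth 24)

== LOOKUPS ==
["H2","H3","H0","H1","H3"]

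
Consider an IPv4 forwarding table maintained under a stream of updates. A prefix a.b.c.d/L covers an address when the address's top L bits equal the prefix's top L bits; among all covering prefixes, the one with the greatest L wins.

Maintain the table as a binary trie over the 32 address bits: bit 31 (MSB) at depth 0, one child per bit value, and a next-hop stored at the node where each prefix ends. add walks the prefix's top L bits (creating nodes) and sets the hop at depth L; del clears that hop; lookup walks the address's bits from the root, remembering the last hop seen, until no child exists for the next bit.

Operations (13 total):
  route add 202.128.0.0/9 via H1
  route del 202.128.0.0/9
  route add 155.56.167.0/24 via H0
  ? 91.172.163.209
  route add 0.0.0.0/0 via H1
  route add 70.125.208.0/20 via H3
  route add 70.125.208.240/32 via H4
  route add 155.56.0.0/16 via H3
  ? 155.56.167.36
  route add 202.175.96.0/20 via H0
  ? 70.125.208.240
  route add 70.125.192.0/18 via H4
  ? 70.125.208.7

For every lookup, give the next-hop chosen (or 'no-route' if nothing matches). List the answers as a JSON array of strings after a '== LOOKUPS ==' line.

Process each operation:
  + 202.128.0.0/9 (H1) depth=9
  - 202.128.0.0/9 clear@9
  + 155.56.167.0/24 (H0) depth=24
  Q 91.172.163.209: descend ε ; hops seen [∅] ; pick no-route
  + 0.0.0.0/0 (H1) depth=0
  + 70.125.208.0/20 (H3) depth=20
  + 70.125.208.240/32 (H4) depth=32
  + 155.56.0.0/16 (H3) depth=16
  Q 155.56.167.36: descend 100110110011100010100111 ; hops seen [H1,H3,H0] ; pick H0
  + 202.175.96.0/20 (H0) depth=20
  Q 70.125.208.240: descend 01000110011111011101000011110000 ; hops seen [H1,H3,H4] ; pick H4
  + 70.125.192.0/18 (H4) depth=18
  Q 70.125.208.7: descend 010001100111110111010000 ; hops seen [H1,H4,H3] ; pick H3

== LOOKUPS ==
["no-route","H0","H4","H3"]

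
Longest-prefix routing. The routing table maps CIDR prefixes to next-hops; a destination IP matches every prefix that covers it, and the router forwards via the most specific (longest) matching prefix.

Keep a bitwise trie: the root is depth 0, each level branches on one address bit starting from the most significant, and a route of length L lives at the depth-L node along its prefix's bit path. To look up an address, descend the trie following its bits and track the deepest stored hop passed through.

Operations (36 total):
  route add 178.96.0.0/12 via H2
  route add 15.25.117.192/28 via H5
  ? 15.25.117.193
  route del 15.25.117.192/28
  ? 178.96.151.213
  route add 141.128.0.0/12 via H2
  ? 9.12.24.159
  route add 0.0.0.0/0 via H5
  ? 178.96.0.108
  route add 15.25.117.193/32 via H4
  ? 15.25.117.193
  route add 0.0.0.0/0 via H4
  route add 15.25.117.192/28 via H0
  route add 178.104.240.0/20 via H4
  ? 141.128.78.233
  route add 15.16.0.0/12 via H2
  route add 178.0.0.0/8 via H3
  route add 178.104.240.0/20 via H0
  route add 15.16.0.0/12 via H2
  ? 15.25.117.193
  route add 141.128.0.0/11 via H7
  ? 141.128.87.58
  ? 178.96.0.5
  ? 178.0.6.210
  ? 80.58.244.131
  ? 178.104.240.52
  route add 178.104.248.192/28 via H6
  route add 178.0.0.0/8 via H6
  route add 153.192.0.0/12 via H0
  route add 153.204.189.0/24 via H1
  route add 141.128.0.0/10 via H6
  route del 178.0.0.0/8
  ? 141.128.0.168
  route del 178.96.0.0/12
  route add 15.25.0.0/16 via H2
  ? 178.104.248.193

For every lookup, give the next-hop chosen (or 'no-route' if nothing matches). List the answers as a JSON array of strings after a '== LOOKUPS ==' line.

Process each operation:
  add 178.96.0.0/12 -> H2 at depth 12
  add 15.25.117.192/28 -> H5 at depth 28
  Q 15.25.117.193: descend 0000111100011001011101011100 ; hops seen [H5] ; pick H5
  del 15.25.117.192/28 (clear depth 28)
  Q 178.96.151.213: descend 101100100110 ; hops seen [H2] ; pick H2
  add 141.128.0.0/12 -> H2 at depth 12
  Q 9.12.24.159: descend 00001 ; hops seen [∅] ; pick no-route
  add 0.0.0.0/0 -> H5 at depth 0
  Q 178.96.0.108: descend 101100100110 ; hops seen [H5,H2] ; pick H2
  add 15.25.117.193/32 -> H4 at depth 32
  Q 15.25.117.193: descend 00001111000110010111010111000001 ; hops seen [H5,H4] ; pick H4
  add 0.0.0.0/0 -> H4 at depth 0
  add 15.25.117.192/28 -> H0 at depth 28
  add 178.104.240.0/20 -> H4 at depth 20
  Q 141.128.78.233: descend 100011011000 ; hops seen [H4,H2] ; pick H2
  add 15.16.0.0/12 -> H2 at depth 12
  add 178.0.0.0/8 -> H3 at depth 8
  add 178.104.240.0/20 -> H0 at depth 20
  add 15.16.0.0/12 -> H2 at depth 12
  Q 15.25.117.193: descend 00001111000110010111010111000001 ; hops seen [H4,H2,H0,H4] ; pick H4
  add 141.128.0.0/11 -> H7 at depth 11
  Q 141.128.87.58: descend 100011011000 ; hops seen [H4,H7,H2] ; pick H2
  Q 178.96.0.5: descend 101100100110 ; hops seen [H4,H3,H2] ; pick H2
  Q 178.0.6.210: descend 101100100 ; hops seen [H4,H3] ; pick H3
  Q 80.58.244.131: descend 0 ; hops seen [H4] ; pick H4
  Q 178.104.240.52: descend 10110010011010001111 ; hops seen [H4,H3,H2,H0] ; pick H0
  add 178.104.248.192/28 -> H6 at depth 28
  add 178.0.0.0/8 -> H6 at depth 8
  add 153.192.0.0/12 -> H0 at depth 12
  add 153.204.189.0/24 -> H1 at depth 24
  add 141.128.0.0/10 -> H6 at depth 10
  del 178.0.0.0/8 (clear depth 8)
  Q 141.128.0.168: descend 100011011000 ; hops seen [H4,H6,H7,H2] ; pick H2
  del 178.96.0.0/12 (clear depth 12)
  add 15.25.0.0/16 -> H2 at depth 16
  Q 178.104.248.193: descend 1011001001101000111110001100 ; hops seen [H4,H0,H6] ; pick H6

== LOOKUPS ==
["H5","H2","no-route","H2","H4","H2","H4","H2","H2","H3","H4","H0","H2","H6"]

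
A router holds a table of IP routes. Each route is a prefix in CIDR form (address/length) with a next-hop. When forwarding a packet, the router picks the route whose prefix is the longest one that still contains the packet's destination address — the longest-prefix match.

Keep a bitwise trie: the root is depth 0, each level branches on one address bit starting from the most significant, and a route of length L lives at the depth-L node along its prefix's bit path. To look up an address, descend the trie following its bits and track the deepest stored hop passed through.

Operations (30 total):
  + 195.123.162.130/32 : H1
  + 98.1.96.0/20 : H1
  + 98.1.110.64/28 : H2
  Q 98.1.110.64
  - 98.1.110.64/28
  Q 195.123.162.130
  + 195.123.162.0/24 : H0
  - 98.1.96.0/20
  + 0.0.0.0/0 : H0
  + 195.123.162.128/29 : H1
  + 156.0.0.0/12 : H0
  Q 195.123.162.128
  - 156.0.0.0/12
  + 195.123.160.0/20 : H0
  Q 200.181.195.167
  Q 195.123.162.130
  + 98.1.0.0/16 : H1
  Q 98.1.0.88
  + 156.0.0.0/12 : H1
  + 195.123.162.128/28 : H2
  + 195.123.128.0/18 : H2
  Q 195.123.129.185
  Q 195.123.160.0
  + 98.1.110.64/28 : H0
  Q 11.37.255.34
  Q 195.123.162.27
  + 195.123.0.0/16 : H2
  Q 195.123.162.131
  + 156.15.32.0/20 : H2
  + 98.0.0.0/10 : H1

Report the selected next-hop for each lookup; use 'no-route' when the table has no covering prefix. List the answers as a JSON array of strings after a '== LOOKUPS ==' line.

Trace:
  + 195.123.162.130/32 (H1) depth=32
  + 98.1.96.0/20 (H1) depth=20
  + 98.1.110.64/28 (H2) depth=28
  ? 98.1.110.64  path d0:-→d1:-→d2:-→d3:-→d4:-→d5:-→d6:-→d7:-→d8:-→d9:-→d10:-→d11:-→d12:-→d13:-→d14:-→d15:-→d16:-→d17:-→d18:-→d19:-→d20:H1→d21:-→d22:-→d23:-→d24:-→d25:-→d26:-→d27:-→d28:H2  best=H2
  del 98.1.110.64/28 (clear depth 28)
  ? 195.123.162.130  path d0:-→d1:-→d2:-→d3:-→d4:-→d5:-→d6:-→d7:-→d8:-→d9:-→d10:-→d11:-→d12:-→d13:-→d14:-→d15:-→d16:-→d17:-→d18:-→d19:-→d20:-→d21:-→d22:-→d23:-→d24:-→d25:-→d26:-→d27:-→d28:-→d29:-→d30:-→d31:-→d32:H1  best=H1
  + 195.123.162.0/24 (H0) depth=24
  del 98.1.96.0/20 (clear depth 20)
  + 0.0.0.0/0 (H0) depth=0
  + 195.123.162.128/29 (H1) depth=29
  + 156.0.0.0/12 (H0) depth=12
  ? 195.123.162.128  path d0:H0→d1:-→d2:-→d3:-→d4:-→d5:-→d6:-→d7:-→d8:-→d9:-→d10:-→d11:-→d12:-→d13:-→d14:-→d15:-→d16:-→d17:-→d18:-→d19:-→d20:-→d21:-→d22:-→d23:-→d24:H0→d25:-→d26:-→d27:-→d28:-→d29:H1→d30:-  best=H1
  del 156.0.0.0/12 (clear depth 12)
  + 195.123.160.0/20 (H0) depth=20
  ? 200.181.195.167  path d0:H0→d1:-→d2:-→d3:-→d4:-  best=H0
  ? 195.123.162.130  path d0:H0→d1:-→d2:-→d3:-→d4:-→d5:-→d6:-→d7:-→d8:-→d9:-→d10:-→d11:-→d12:-→d13:-→d14:-→d15:-→d16:-→d17:-→d18:-→d19:-→d20:H0→d21:-→d22:-→d23:-→d24:H0→d25:-→d26:-→d27:-→d28:-→d29:H1→d30:-→d31:-→d32:H1  best=H1
  + 98.1.0.0/16 (H1) depth=16
  ? 98.1.0.88  path d0:H0→d1:-→d2:-→d3:-→d4:-→d5:-→d6:-→d7:-→d8:-→d9:-→d10:-→d11:-→d12:-→d13:-→d14:-→d15:-→d16:H1→d17:-  best=H1
  + 156.0.0.0/12 (H1) depth=12
  + 195.123.162.128/28 (H2) depth=28
  + 195.123.128.0/18 (H2) depth=18
  ? 195.123.129.185  path d0:H0→d1:-→d2:-→d3:-→d4:-→d5:-→d6:-→d7:-→d8:-→d9:-→d10:-→d11:-→d12:-→d13:-→d14:-→d15:-→d16:-→d17:-→d18:H2  best=H2
  ? 195.123.160.0  path d0:H0→d1:-→d2:-→d3:-→d4:-→d5:-→d6:-→d7:-→d8:-→d9:-→d10:-→d11:-→d12:-→d13:-→d14:-→d15:-→d16:-→d17:-→d18:H2→d19:-→d20:H0→d21:-→d22:-  best=H0
  + 98.1.110.64/28 (H0) depth=28
  ? 11.37.255.34  path d0:H0→d1:-  best=H0
  ? 195.123.162.27  path d0:H0→d1:-→d2:-→d3:-→d4:-→d5:-→d6:-→d7:-→d8:-→d9:-→d10:-→d11:-→d12:-→d13:-→d14:-→d15:-→d16:-→d17:-→d18:H2→d19:-→d20:H0→d21:-→d22:-→d23:-→d24:H0  best=H0
  + 195.123.0.0/16 (H2) depth=16
  ? 195.123.162.131  path d0:H0→d1:-→d2:-→d3:-→d4:-→d5:-→d6:-→d7:-→d8:-→d9:-→d10:-→d11:-→d12:-→d13:-→d14:-→d15:-→d16:H2→d17:-→d18:H2→d19:-→d20:H0→d21:-→d22:-→d23:-→d24:H0→d25:-→d26:-→d27:-→d28:H2→d29:H1→d30:-→d31:-  best=H1
  + 156.15.32.0/20 (H2) depth=20
  + 98.0.0.0/10 (H1) depth=10

== LOOKUPS ==
["H2","H1","H1","H0","H1","H1","H2","H0","H0","H0","H1"]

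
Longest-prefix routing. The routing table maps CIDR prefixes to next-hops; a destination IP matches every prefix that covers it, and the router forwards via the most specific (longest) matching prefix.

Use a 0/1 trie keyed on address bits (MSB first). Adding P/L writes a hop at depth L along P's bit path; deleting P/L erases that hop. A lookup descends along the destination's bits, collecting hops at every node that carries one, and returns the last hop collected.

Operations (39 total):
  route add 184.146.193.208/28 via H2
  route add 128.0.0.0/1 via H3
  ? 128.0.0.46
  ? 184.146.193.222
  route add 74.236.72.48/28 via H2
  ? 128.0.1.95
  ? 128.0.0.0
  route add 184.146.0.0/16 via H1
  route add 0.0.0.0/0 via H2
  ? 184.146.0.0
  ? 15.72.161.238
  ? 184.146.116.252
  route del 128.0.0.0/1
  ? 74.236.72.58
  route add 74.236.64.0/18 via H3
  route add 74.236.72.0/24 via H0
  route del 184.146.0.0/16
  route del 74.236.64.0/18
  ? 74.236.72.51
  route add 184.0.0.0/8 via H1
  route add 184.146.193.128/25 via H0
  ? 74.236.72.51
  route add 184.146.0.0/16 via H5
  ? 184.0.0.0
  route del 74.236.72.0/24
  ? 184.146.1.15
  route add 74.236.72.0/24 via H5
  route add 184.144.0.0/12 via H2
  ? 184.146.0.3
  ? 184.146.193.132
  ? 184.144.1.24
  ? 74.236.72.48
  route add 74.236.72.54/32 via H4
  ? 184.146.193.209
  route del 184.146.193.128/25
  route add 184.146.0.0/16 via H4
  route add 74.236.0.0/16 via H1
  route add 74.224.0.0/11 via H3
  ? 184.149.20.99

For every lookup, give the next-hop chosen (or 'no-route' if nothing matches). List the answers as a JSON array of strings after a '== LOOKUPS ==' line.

Trace:
  + 184.146.193.208/28 (H2) depth=28
  + 128.0.0.0/1 (H3) depth=1
  ? 128.0.0.46  path d0:-→d1:H3→d2:-  best=H3
  ? 184.146.193.222  path d0:-→d1:H3→d2:-→d3:-→d4:-→d5:-→d6:-→d7:-→d8:-→d9:-→d10:-→d11:-→d12:-→d13:-→d14:-→d15:-→d16:-→d17:-→d18:-→d19:-→d20:-→d21:-→d22:-→d23:-→d24:-→d25:-→d26:-→d27:-→d28:H2  best=H2
  + 74.236.72.48/28 (H2) depth=28
  ? 128.0.1.95  path d0:-→d1:H3→d2:-  best=H3
  ? 128.0.0.0  path d0:-→d1:H3→d2:-  best=H3
  + 184.146.0.0/16 (H1) depth=16
  + 0.0.0.0/0 (H2) depth=0
  ? 184.146.0.0  path d0:H2→d1:H3→d2:-→d3:-→d4:-→d5:-→d6:-→d7:-→d8:-→d9:-→d10:-→d11:-→d12:-→d13:-→d14:-→d15:-→d16:H1  best=H1
  ? 15.72.161.238  path d0:H2→d1:-  best=H2
  ? 184.146.116.252  path d0:H2→d1:H3→d2:-→d3:-→d4:-→d5:-→d6:-→d7:-→d8:-→d9:-→d10:-→d11:-→d12:-→d13:-→d14:-→d15:-→d16:H1  best=H1
  del 128.0.0.0/1 (clear depth 1)
  ? 74.236.72.58  path d0:H2→d1:-→d2:-→d3:-→d4:-→d5:-→d6:-→d7:-→d8:-→d9:-→d10:-→d11:-→d12:-→d13:-→d14:-→d15:-→d16:-→d17:-→d18:-→d19:-→d20:-→d21:-→d22:-→d23:-→d24:-→d25:-→d26:-→d27:-→d28:H2  best=H2
  + 74.236.64.0/18 (H3) depth=18
  + 74.236.72.0/24 (H0) depth=24
  del 184.146.0.0/16 (clear depth 16)
  del 74.236.64.0/18 (clear depth 18)
  ? 74.236.72.51  path d0:H2→d1:-→d2:-→d3:-→d4:-→d5:-→d6:-→d7:-→d8:-→d9:-→d10:-→d11:-→d12:-→d13:-→d14:-→d15:-→d16:-→d17:-→d18:-→d19:-→d20:-→d21:-→d22:-→d23:-→d24:H0→d25:-→d26:-→d27:-→d28:H2  best=H2
  + 184.0.0.0/8 (H1) depth=8
  + 184.146.193.128/25 (H0) depth=25
  ? 74.236.72.51  path d0:H2→d1:-→d2:-→d3:-→d4:-→d5:-→d6:-→d7:-→d8:-→d9:-→d10:-→d11:-→d12:-→d13:-→d14:-→d15:-→d16:-→d17:-→d18:-→d19:-→d20:-→d21:-→d22:-→d23:-→d24:H0→d25:-→d26:-→d27:-→d28:H2  best=H2
  + 184.146.0.0/16 (H5) depth=16
  ? 184.0.0.0  path d0:H2→d1:-→d2:-→d3:-→d4:-→d5:-→d6:-→d7:-→d8:H1  best=H1
  del 74.236.72.0/24 (clear depth 24)
  ? 184.146.1.15  path d0:H2→d1:-→d2:-→d3:-→d4:-→d5:-→d6:-→d7:-→d8:H1→d9:-→d10:-→d11:-→d12:-→d13:-→d14:-→d15:-→d16:H5  best=H5
  + 74.236.72.0/24 (H5) depth=24
  + 184.144.0.0/12 (H2) depth=12
  ? 184.146.0.3  path d0:H2→d1:-→d2:-→d3:-→d4:-→d5:-→d6:-→d7:-→d8:H1→d9:-→d10:-→d11:-→d12:H2→d13:-→d14:-→d15:-→d16:H5  best=H5
  ? 184.146.193.132  path d0:H2→d1:-→d2:-→d3:-→d4:-→d5:-→d6:-→d7:-→d8:H1→d9:-→d10:-→d11:-→d12:H2→d13:-→d14:-→d15:-→d16:H5→d17:-→d18:-→d19:-→d20:-→d21:-→d22:-→d23:-→d24:-→d25:H0  best=H0
  ? 184.144.1.24  path d0:H2→d1:-→d2:-→d3:-→d4:-→d5:-→d6:-→d7:-→d8:H1→d9:-→d10:-→d11:-→d12:H2→d13:-→d14:-  best=H2
  ? 74.236.72.48  path d0:H2→d1:-→d2:-→d3:-→d4:-→d5:-→d6:-→d7:-→d8:-→d9:-→d10:-→d11:-→d12:-→d13:-→d14:-→d15:-→d16:-→d17:-→d18:-→d19:-→d20:-→d21:-→d22:-→d23:-→d24:H5→d25:-→d26:-→d27:-→d28:H2  best=H2
  + 74.236.72.54/32 (H4) depth=32
  ? 184.146.193.209  path d0:H2→d1:-→d2:-→d3:-→d4:-→d5:-→d6:-→d7:-→d8:H1→d9:-→d10:-→d11:-→d12:H2→d13:-→d14:-→d15:-→d16:H5→d17:-→d18:-→d19:-→d20:-→d21:-→d22:-→d23:-→d24:-→d25:H0→d26:-→d27:-→d28:H2  best=H2
  del 184.146.193.128/25 (clear depth 25)
  + 184.146.0.0/16 (H4) depth=16
  + 74.236.0.0/16 (H1) depth=16
  + 74.224.0.0/11 (H3) depth=11
  ? 184.149.20.99  path d0:H2→d1:-→d2:-→d3:-→d4:-→d5:-→d6:-→d7:-→d8:H1→d9:-→d10:-→d11:-→d12:H2→d13:-  best=H2

== LOOKUPS ==
["H3","H2","H3","H3","H1","H2","H1","H2","H2","H2","H1","H5","H5","H0","H2","H2","H2","H2"]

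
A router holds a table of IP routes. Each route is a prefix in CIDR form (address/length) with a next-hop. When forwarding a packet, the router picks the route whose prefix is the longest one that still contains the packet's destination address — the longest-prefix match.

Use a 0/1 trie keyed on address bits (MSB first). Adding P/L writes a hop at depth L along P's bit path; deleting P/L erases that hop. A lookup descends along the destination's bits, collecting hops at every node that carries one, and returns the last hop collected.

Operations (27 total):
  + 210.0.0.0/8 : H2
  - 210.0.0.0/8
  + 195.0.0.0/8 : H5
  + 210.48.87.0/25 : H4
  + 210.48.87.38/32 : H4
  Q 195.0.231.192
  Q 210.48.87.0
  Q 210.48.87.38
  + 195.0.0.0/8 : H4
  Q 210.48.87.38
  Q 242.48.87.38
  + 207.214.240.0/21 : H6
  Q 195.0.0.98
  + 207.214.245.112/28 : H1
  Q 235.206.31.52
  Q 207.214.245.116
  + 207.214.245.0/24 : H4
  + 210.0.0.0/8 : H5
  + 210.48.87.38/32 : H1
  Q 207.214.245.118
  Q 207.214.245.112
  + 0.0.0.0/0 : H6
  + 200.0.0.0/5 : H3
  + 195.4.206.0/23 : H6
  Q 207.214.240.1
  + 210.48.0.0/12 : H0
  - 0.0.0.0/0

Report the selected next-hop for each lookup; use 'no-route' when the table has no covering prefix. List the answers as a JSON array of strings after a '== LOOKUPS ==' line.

Trace:
  + 210.0.0.0/8 (H2) depth=8
  del 210.0.0.0/8 (clear depth 8)
  + 195.0.0.0/8 (H5) depth=8
  + 210.48.87.0/25 (H4) depth=25
  + 210.48.87.38/32 (H4) depth=32
  lookup 195.0.231.192: bits 11000011 walk d0:-→d1:-→d2:-→d3:-→d4:-→d5:-→d6:-→d7:-→d8:H5 -> H5
  lookup 210.48.87.0: bits 11010010001100000101011100 walk d0:-→d1:-→d2:-→d3:-→d4:-→d5:-→d6:-→d7:-→d8:-→d9:-→d10:-→d11:-→d12:-→d13:-→d14:-→d15:-→d16:-→d17:-→d18:-→d19:-→d20:-→d21:-→d22:-→d23:-→d24:-→d25:H4→d26:- -> H4
  lookup 210.48.87.38: bits 11010010001100000101011100100110 walk d0:-→d1:-→d2:-→d3:-→d4:-→d5:-→d6:-→d7:-→d8:-→d9:-→d10:-→d11:-→d12:-→d13:-→d14:-→d15:-→d16:-→d17:-→d18:-→d19:-→d20:-→d21:-→d22:-→d23:-→d24:-→d25:H4→d26:-→d27:-→d28:-→d29:-→d30:-→d31:-→d32:H4 -> H4
  + 195.0.0.0/8 (H4) depth=8
  lookup 210.48.87.38: bits 11010010001100000101011100100110 walk d0:-→d1:-→d2:-→d3:-→d4:-→d5:-→d6:-→d7:-→d8:-→d9:-→d10:-→d11:-→d12:-→d13:-→d14:-→d15:-→d16:-→d17:-→d18:-→d19:-→d20:-→d21:-→d22:-→d23:-→d24:-→d25:H4→d26:-→d27:-→d28:-→d29:-→d30:-→d31:-→d32:H4 -> H4
  lookup 242.48.87.38: bits 11 walk d0:-→d1:-→d2:- -> no-route
  + 207.214.240.0/21 (H6) depth=21
  lookup 195.0.0.98: bits 11000011 walk d0:-→d1:-→d2:-→d3:-→d4:-→d5:-→d6:-→d7:-→d8:H4 -> H4
  + 207.214.245.112/28 (H1) depth=28
  lookup 235.206.31.52: bits 11 walk d0:-→d1:-→d2:- -> no-route
  lookup 207.214.245.116: bits 1100111111010110111101010111 walk d0:-→d1:-→d2:-→d3:-→d4:-→d5:-→d6:-→d7:-→d8:-→d9:-→d10:-→d11:-→d12:-→d13:-→d14:-→d15:-→d16:-→d17:-→d18:-→d19:-→d20:-→d21:H6→d22:-→d23:-→d24:-→d25:-→d26:-→d27:-→d28:H1 -> H1
  + 207.214.245.0/24 (H4) depth=24
  + 210.0.0.0/8 (H5) depth=8
  + 210.48.87.38/32 (H1) depth=32
  lookup 207.214.245.118: bits 1100111111010110111101010111 walk d0:-→d1:-→d2:-→d3:-→d4:-→d5:-→d6:-→d7:-→d8:-→d9:-→d10:-→d11:-→d12:-→d13:-→d14:-→d15:-→d16:-→d17:-→d18:-→d19:-→d20:-→d21:H6→d22:-→d23:-→d24:H4→d25:-→d26:-→d27:-→d28:H1 -> H1
  lookup 207.214.245.112: bits 1100111111010110111101010111 walk d0:-→d1:-→d2:-→d3:-→d4:-→d5:-→d6:-→d7:-→d8:-→d9:-→d10:-→d11:-→d12:-→d13:-→d14:-→d15:-→d16:-→d17:-→d18:-→d19:-→d20:-→d21:H6→d22:-→d23:-→d24:H4→d25:-→d26:-→d27:-→d28:H1 -> H1
  + 0.0.0.0/0 (H6) depth=0
  + 200.0.0.0/5 (H3) depth=5
  + 195.4.206.0/23 (H6) depth=23
  lookup 207.214.240.1: bits 110011111101011011110 walk d0:H6→d1:-→d2:-→d3:-→d4:-→d5:H3→d6:-→d7:-→d8:-→d9:-→d10:-→d11:-→d12:-→d13:-→d14:-→d15:-→d16:-→d17:-→d18:-→d19:-→d20:-→d21:H6 -> H6
  + 210.48.0.0/12 (H0) depth=12
  del 0.0.0.0/0 (clear depth 0)

== LOOKUPS ==
["H5","H4","H4","H4","no-route","H4","no-route","H1","H1","H1","H6"]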